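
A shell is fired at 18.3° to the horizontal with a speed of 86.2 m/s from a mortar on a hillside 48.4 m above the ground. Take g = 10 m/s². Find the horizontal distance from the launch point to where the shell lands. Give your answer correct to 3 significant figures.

Components: v_x = 86.2 cos 18.3° = 81.84 m/s, v_y = 86.2 sin 18.3° = 27.07 m/s.
Vertical: 0 = 48.4 + 27.07 t − ½(10) t² ⇒ 5.000 t² − 27.07 t − 48.4 = 0.
t = [27.07 + √(732.8 + 968.0)] / 10.00 = 6.831 s.
Horizontal: R = v_x · t = 81.84 × 6.831 = 559 m.

559 m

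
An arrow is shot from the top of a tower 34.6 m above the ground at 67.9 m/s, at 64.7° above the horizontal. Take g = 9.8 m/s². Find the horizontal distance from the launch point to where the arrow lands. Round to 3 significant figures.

379 m

Components: v_x = 67.9 cos 64.7° = 29.02 m/s, v_y = 67.9 sin 64.7° = 61.39 m/s.
Vertical: 0 = 34.6 + 61.39 t − ½(9.8) t² ⇒ 4.900 t² − 61.39 t − 34.6 = 0.
t = [61.39 + √(3769 + 678.2)] / 9.800 = 13.07 s.
Horizontal: R = v_x · t = 29.02 × 13.07 = 379 m.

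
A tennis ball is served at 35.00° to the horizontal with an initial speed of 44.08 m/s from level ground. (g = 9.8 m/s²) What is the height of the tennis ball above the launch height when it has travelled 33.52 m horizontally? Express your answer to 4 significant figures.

19.25 m

v_x = 44.08 cos 35.00° = 36.108 m/s, v_y0 = 44.08 sin 35.00° = 25.283 m/s.
Time to reach x = 33.52 m: t = x / v_x = 33.52 / 36.108 = 0.92833 s.
y = v_y0 t − ½ g t² = 25.283×0.92833 − 4.900×0.92833² = 19.25 m.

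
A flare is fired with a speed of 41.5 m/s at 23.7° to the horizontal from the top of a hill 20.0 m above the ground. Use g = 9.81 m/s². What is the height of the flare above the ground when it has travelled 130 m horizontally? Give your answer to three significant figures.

v_x = 41.5 cos 23.7° = 38.00 m/s, v_y0 = 41.5 sin 23.7° = 16.68 m/s.
Time to reach x = 130 m: t = x / v_x = 130 / 38.00 = 3.421 s.
y = 20.0 + v_y0 t − ½ g t² = 20.0 + 16.68×3.421 − 4.905×3.421² = 19.7 m.

19.7 m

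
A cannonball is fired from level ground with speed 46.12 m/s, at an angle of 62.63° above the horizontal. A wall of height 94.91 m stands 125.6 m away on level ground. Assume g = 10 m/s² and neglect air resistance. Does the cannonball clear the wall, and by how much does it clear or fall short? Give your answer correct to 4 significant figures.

No — it falls 27.74 m short of clearing the wall.

v_x = 46.12 cos 62.63° = 21.203 m/s; v_y0 = 46.12 sin 62.63° = 40.957 m/s.
Time to reach the wall: t = 125.6 / 21.203 = 5.9237 s.
Height at that point: y = 40.957×5.9237 − 5.000×5.9237² = 67.166 m.
That is 94.91 − 67.166 = 27.74 m below the top of the wall, so the cannonball does not clear it.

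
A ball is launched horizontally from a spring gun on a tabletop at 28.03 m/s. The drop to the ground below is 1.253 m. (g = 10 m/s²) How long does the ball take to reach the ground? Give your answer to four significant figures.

0.5006 s

The horizontal speed doesn't affect the fall. With v_y0 = 0, h = ½ g t².
t = √(2 × 1.253 / 10) = √0.25060 = 0.5006 s.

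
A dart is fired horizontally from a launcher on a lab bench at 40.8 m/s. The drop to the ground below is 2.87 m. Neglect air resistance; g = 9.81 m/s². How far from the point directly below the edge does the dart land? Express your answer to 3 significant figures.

Initial vertical velocity is zero, so the fall time comes from h = ½ g t²: t = √(2 × 2.87 / 9.81) = 0.7649 s.
Horizontal motion is uniform at 40.8 m/s, so x = 40.8 × 0.7649 = 31.2 m.

31.2 m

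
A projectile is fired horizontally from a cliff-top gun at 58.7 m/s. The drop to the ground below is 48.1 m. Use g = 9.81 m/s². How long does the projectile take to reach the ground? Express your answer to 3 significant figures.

The horizontal speed doesn't affect the fall. With v_y0 = 0, h = ½ g t².
t = √(2 × 48.1 / 9.81) = √9.806 = 3.13 s.

3.13 s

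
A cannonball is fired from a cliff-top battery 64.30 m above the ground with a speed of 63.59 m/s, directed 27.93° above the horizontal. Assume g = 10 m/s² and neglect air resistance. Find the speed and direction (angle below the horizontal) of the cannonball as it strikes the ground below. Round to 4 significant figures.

73.00 m/s at 39.68° below the horizontal

v_x = 63.59 cos 27.93° = 56.183 m/s (constant).
|v_y| at impact = √((29.785)² + 2×10×64.30) = 46.617 m/s.
Speed = √(56.183² + 46.617²) = 73.00 m/s; angle = arctan(46.617/56.183) = 39.68° below horizontal.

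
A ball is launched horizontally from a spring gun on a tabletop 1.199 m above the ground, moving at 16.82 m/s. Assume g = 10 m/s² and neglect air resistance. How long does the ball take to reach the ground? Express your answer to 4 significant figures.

The horizontal speed doesn't affect the fall. With v_y0 = 0, h = ½ g t².
t = √(2 × 1.199 / 10) = √0.23980 = 0.4897 s.

0.4897 s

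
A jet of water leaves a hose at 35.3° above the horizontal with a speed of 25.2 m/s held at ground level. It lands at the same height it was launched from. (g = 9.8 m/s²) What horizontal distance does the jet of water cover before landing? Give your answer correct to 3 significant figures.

Components: v_x = 25.2 cos 35.3° = 20.57 m/s, v_y = 25.2 sin 35.3° = 14.56 m/s.
Time of flight (same landing height): t = 2 v_y / g = 2 × 14.56 / 9.8 = 2.971 s.
Range: R = v_x · t = 20.57 × 2.971 = 61.1 m.

61.1 m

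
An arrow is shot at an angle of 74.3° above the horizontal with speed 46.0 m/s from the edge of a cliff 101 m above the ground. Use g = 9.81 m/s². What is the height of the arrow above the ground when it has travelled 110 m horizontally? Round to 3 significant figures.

v_x = 46.0 cos 74.3° = 12.45 m/s, v_y0 = 46.0 sin 74.3° = 44.28 m/s.
Time to reach x = 110 m: t = x / v_x = 110 / 12.45 = 8.835 s.
y = 101 + v_y0 t − ½ g t² = 101 + 44.28×8.835 − 4.905×8.835² = 109 m.

109 m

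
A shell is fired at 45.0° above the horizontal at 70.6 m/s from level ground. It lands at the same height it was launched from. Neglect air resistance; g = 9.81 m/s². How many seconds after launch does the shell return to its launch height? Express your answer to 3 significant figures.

10.2 s

Vertical component: v_y = 70.6 sin 45.0° = 49.92 m/s.
For a projectile landing at launch height, time of flight is t = 2 v_y / g = 2 × 49.92 / 9.81 = 10.2 s.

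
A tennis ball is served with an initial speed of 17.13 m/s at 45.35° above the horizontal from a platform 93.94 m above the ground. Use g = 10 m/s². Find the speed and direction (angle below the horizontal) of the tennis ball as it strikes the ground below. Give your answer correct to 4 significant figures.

v_x = 17.13 cos 45.35° = 12.039 m/s (constant).
|v_y| at impact = √((12.187)² + 2×10×93.94) = 45.026 m/s.
Speed = √(12.039² + 45.026²) = 46.61 m/s; angle = arctan(45.026/12.039) = 75.03° below horizontal.

46.61 m/s at 75.03° below the horizontal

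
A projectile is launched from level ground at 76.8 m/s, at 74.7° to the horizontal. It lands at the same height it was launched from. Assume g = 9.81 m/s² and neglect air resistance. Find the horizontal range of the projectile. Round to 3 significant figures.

306 m

For level ground, R = v₀² sin(2θ) / g.
sin(2 × 74.7°) = sin 149.4° = 0.5090.
R = (76.8)² × 0.5090 / 9.81 = 306 m.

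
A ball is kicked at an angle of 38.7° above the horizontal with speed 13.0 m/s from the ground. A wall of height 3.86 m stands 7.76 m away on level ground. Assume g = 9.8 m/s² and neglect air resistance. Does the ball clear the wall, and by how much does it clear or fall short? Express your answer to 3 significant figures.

v_x = 13.0 cos 38.7° = 10.15 m/s; v_y0 = 13.0 sin 38.7° = 8.128 m/s.
Time to reach the wall: t = 7.76 / 10.15 = 0.7645 s.
Height at that point: y = 8.128×0.7645 − 4.900×0.7645² = 3.350 m.
That is 3.86 − 3.350 = 0.510 m below the top of the wall, so the ball does not clear it.

No — it falls 0.510 m short of clearing the wall.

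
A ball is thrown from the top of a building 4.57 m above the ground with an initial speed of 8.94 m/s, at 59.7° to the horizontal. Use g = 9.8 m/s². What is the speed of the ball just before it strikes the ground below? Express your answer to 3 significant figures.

13.0 m/s

v_x = 8.94 cos 59.7° = 4.510 m/s is unchanged throughout.
For the vertical component, v_y² = v_y0² + 2 g h = (7.719)² + 2×9.8×4.57 = 149.2, so |v_y| = 12.21 m/s.
Impact speed = √(v_x² + v_y²) = √(20.34 + 149.2) = 13.0 m/s.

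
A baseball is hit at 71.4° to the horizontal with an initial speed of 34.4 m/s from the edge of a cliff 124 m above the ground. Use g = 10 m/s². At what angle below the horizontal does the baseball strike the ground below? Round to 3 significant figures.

v_x = 34.4 cos 71.4° = 10.97 m/s.
At impact |v_y| = √(v_y0² + 2 g h) = √(32.60² + 2×10×124) = 59.52 m/s.
Angle below horizontal = arctan(|v_y| / v_x) = arctan(59.52 / 10.97) = 79.6°.

79.6°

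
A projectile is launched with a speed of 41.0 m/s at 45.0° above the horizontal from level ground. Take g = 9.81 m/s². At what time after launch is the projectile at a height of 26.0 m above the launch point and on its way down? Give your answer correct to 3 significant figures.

v_y0 = 41.0 sin 45.0° = 28.99 m/s.
Set y = v_y0 t − ½ g t² = 26.0: 4.905 t² − 28.99 t + 26.0 = 0.
t = [28.99 ± √(840.4 − 510.1)] / 9.81 = (28.99 ± 18.17) / 9.81, giving t = 1.10 s or t = 4.81 s.
On the way down corresponds to the larger root: t = 4.81 s.

4.81 s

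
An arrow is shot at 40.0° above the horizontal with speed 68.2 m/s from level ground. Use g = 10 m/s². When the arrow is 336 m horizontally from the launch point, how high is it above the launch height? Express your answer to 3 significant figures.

v_x = 68.2 cos 40.0° = 52.24 m/s, v_y0 = 68.2 sin 40.0° = 43.84 m/s.
Time to reach x = 336 m: t = x / v_x = 336 / 52.24 = 6.432 s.
y = v_y0 t − ½ g t² = 43.84×6.432 − 5.000×6.432² = 75.1 m.

75.1 m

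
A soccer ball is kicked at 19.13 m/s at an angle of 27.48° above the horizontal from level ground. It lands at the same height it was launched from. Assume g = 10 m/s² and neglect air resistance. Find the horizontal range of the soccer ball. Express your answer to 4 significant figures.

29.96 m

Components: v_x = 19.13 cos 27.48° = 16.972 m/s, v_y = 19.13 sin 27.48° = 8.8273 m/s.
Time of flight (same landing height): t = 2 v_y / g = 2 × 8.8273 / 10 = 1.7655 s.
Range: R = v_x · t = 16.972 × 1.7655 = 29.96 m.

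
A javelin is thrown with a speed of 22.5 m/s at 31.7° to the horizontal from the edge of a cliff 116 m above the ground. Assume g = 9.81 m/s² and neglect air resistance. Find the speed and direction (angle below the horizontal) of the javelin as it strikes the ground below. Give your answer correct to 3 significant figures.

v_x = 22.5 cos 31.7° = 19.14 m/s (constant).
|v_y| at impact = √((11.82)² + 2×9.81×116) = 49.15 m/s.
Speed = √(19.14² + 49.15²) = 52.7 m/s; angle = arctan(49.15/19.14) = 68.7° below horizontal.

52.7 m/s at 68.7° below the horizontal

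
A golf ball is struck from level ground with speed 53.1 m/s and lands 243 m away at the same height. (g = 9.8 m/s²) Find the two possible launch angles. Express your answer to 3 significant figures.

28.8° and 61.2°

Level-ground range: R = v₀² sin(2θ)/g ⇒ sin 2θ = R g / v₀² = 243×9.8/53.1² = 0.8446.
2θ = arcsin(0.8446) = 57.63° or 180° − 57.63° = 122.37°.
So θ = 28.8° or θ = 61.2°.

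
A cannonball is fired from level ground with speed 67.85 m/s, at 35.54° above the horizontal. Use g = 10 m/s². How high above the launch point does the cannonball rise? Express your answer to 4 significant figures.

77.77 m

Vertical component of launch velocity: v_y = 67.85 sin 35.54° = 39.439 m/s.
At the highest point the vertical velocity is zero, so v_y² = 2 g h_max.
h_max = (39.439)² / (2 × 10) = 1555.4 / 20.00 = 77.77 m.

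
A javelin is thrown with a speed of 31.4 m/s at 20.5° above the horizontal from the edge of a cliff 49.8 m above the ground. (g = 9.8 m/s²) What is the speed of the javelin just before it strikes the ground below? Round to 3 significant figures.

44.3 m/s

v_x = 31.4 cos 20.5° = 29.41 m/s is unchanged throughout.
For the vertical component, v_y² = v_y0² + 2 g h = (11.00)² + 2×9.8×49.8 = 1097, so |v_y| = 33.12 m/s.
Impact speed = √(v_x² + v_y²) = √(864.9 + 1097) = 44.3 m/s.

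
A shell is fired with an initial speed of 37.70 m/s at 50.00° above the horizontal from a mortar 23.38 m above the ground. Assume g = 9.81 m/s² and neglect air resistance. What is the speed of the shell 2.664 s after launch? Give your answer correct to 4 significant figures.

24.39 m/s

v_x = 37.70 cos 50.00° = 24.233 m/s (constant).
v_y(t) = 37.70 sin 50.00° − g t = 28.880 − 9.81 × 2.664 = 2.7462 m/s.
Speed = √(v_x² + v_y²) = √(587.24 + 7.5416) = 24.39 m/s.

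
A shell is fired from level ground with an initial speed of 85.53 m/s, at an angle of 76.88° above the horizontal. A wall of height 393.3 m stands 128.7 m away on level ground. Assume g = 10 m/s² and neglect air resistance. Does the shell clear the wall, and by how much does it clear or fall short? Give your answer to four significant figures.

v_x = 85.53 cos 76.88° = 19.415 m/s; v_y0 = 85.53 sin 76.88° = 83.297 m/s.
Time to reach the wall: t = 128.7 / 19.415 = 6.6289 s.
Height at that point: y = 83.297×6.6289 − 5.000×6.6289² = 332.46 m.
That is 393.3 − 332.46 = 60.84 m below the top of the wall, so the shell does not clear it.

No — it falls 60.84 m short of clearing the wall.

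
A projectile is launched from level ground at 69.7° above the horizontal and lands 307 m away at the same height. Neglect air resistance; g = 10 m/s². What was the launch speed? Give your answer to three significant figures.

On level ground, R = v₀² sin(2θ) / g, so v₀ = √(R g / sin 2θ).
sin(2 × 69.7°) = 0.6508.
v₀ = √(307 × 10 / 0.6508) = √4717 = 68.7 m/s.

68.7 m/s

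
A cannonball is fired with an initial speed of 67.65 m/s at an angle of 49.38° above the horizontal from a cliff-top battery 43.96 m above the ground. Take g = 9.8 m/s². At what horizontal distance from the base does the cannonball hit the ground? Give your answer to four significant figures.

496.6 m

Components: v_x = 67.65 cos 49.38° = 44.043 m/s, v_y = 67.65 sin 49.38° = 51.349 m/s.
Vertical: 0 = 43.96 + 51.349 t − ½(9.8) t² ⇒ 4.900 t² − 51.349 t − 43.96 = 0.
t = [51.349 + √(2636.7 + 861.62)] / 9.800 = 11.275 s.
Horizontal: R = v_x · t = 44.043 × 11.275 = 496.6 m.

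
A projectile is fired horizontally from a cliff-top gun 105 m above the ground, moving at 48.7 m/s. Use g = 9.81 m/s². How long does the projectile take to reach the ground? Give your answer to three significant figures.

4.63 s

The horizontal speed doesn't affect the fall. With v_y0 = 0, h = ½ g t².
t = √(2 × 105 / 9.81) = √21.41 = 4.63 s.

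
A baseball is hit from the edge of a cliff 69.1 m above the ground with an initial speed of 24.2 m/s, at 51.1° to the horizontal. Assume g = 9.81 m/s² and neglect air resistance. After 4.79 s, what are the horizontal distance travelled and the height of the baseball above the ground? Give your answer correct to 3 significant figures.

x = 72.8 m, y = 46.8 m

v_x = 24.2 cos 51.1° = 15.20 m/s; v_y0 = 24.2 sin 51.1° = 18.83 m/s.
x = v_x t = 15.20 × 4.79 = 72.8 m.
y = 69.1 + v_y0 t − ½ g t² = 46.8 m.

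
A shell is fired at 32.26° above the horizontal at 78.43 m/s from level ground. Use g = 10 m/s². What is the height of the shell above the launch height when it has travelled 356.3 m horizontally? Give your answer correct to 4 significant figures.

80.59 m

v_x = 78.43 cos 32.26° = 66.323 m/s, v_y0 = 78.43 sin 32.26° = 41.863 m/s.
Time to reach x = 356.3 m: t = x / v_x = 356.3 / 66.323 = 5.3722 s.
y = v_y0 t − ½ g t² = 41.863×5.3722 − 5.000×5.3722² = 80.59 m.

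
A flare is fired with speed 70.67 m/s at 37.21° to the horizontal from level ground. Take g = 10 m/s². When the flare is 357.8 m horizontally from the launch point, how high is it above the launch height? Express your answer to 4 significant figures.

v_x = 70.67 cos 37.21° = 56.283 m/s, v_y0 = 70.67 sin 37.21° = 42.737 m/s.
Time to reach x = 357.8 m: t = x / v_x = 357.8 / 56.283 = 6.3572 s.
y = v_y0 t − ½ g t² = 42.737×6.3572 − 5.000×6.3572² = 69.62 m.

69.62 m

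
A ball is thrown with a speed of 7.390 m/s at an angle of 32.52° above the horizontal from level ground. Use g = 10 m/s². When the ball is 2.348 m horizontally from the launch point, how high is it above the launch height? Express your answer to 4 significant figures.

0.7871 m

v_x = 7.390 cos 32.52° = 6.2313 m/s, v_y0 = 7.390 sin 32.52° = 3.9728 m/s.
Time to reach x = 2.348 m: t = x / v_x = 2.348 / 6.2313 = 0.37681 s.
y = v_y0 t − ½ g t² = 3.9728×0.37681 − 5.000×0.37681² = 0.7871 m.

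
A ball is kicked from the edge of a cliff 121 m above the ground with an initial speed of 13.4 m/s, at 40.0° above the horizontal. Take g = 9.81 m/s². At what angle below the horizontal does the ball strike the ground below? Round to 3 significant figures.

v_x = 13.4 cos 40.0° = 10.26 m/s.
At impact |v_y| = √(v_y0² + 2 g h) = √(8.613² + 2×9.81×121) = 49.48 m/s.
Angle below horizontal = arctan(|v_y| / v_x) = arctan(49.48 / 10.26) = 78.3°.

78.3°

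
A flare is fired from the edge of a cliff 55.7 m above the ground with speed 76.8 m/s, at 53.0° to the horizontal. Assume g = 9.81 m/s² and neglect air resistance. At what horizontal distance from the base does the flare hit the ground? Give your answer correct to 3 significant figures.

Components: v_x = 76.8 cos 53.0° = 46.22 m/s, v_y = 76.8 sin 53.0° = 61.34 m/s.
Vertical: 0 = 55.7 + 61.34 t − ½(9.81) t² ⇒ 4.905 t² − 61.34 t − 55.7 = 0.
t = [61.34 + √(3763 + 1093)] / 9.810 = 13.36 s.
Horizontal: R = v_x · t = 46.22 × 13.36 = 617 m.

617 m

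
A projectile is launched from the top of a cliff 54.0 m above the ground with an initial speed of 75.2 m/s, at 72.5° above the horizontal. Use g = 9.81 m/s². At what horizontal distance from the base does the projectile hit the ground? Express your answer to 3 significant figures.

347 m

Components: v_x = 75.2 cos 72.5° = 22.61 m/s, v_y = 75.2 sin 72.5° = 71.72 m/s.
Vertical: 0 = 54.0 + 71.72 t − ½(9.81) t² ⇒ 4.905 t² − 71.72 t − 54.0 = 0.
t = [71.72 + √(5144 + 1059)] / 9.810 = 15.34 s.
Horizontal: R = v_x · t = 22.61 × 15.34 = 347 m.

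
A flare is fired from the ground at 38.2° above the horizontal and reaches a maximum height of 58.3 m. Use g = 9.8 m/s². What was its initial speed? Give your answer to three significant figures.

At maximum height v_y = 0, so (v₀ sin θ)² = 2 g H.
v₀ sin 38.2° = √(2 × 9.8 × 58.3) = 33.80 m/s.
v₀ = 33.80 / sin 38.2° = 33.80 / 0.6184 = 54.7 m/s.

54.7 m/s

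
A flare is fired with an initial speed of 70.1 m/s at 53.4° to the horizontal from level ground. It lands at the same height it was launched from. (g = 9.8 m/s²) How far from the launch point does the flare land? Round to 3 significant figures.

For level ground, R = v₀² sin(2θ) / g.
sin(2 × 53.4°) = sin 106.8° = 0.9573.
R = (70.1)² × 0.9573 / 9.8 = 480 m.

480 m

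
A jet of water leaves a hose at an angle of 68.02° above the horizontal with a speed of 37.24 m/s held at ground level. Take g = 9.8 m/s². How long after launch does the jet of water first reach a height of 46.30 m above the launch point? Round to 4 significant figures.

v_y0 = 37.24 sin 68.02° = 34.533 m/s.
Set y = v_y0 t − ½ g t² = 46.30: 4.900 t² − 34.533 t + 46.30 = 0.
t = [34.533 ± √(1192.5 − 907.48)] / 9.8 = (34.533 ± 16.883) / 9.8, giving t = 1.801 s or t = 5.247 s.
The jet of water is on the way up at the first time, so t = 1.801 s.

1.801 s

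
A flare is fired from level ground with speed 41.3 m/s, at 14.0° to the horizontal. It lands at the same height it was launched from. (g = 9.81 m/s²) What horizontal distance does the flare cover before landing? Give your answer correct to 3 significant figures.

81.6 m

For level ground, R = v₀² sin(2θ) / g.
sin(2 × 14.0°) = sin 28.00° = 0.4695.
R = (41.3)² × 0.4695 / 9.81 = 81.6 m.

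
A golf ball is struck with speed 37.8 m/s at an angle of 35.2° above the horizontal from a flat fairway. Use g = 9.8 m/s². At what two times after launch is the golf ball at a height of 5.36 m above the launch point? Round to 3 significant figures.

0.261 s and 4.19 s

v_y0 = 37.8 sin 35.2° = 21.79 m/s.
Set y = v_y0 t − ½ g t² = 5.36: 4.900 t² − 21.79 t + 5.36 = 0.
t = [21.79 ± √(474.8 − 105.1)] / 9.8 = (21.79 ± 19.23) / 9.8, giving t = 0.261 s or t = 4.19 s.
So the golf ball is at 5.36 m at t = 0.261 s (rising) and t = 4.19 s (falling).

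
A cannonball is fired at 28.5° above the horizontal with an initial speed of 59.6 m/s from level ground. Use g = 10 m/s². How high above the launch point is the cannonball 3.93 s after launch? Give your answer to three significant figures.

34.5 m

v_y0 = 59.6 sin 28.5° = 28.44 m/s.
y(t) = v_y0 t − ½ g t² = 28.44×3.93 − 5.000×3.93² = 34.5 m.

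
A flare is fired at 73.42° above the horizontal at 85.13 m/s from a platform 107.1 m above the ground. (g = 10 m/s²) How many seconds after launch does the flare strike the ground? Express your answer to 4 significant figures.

Vertical component: v_y = 85.13 sin 73.42° = 81.590 m/s.
Taking up as positive with launch at y = 107.1 m, landing at y = 0: 0 = 107.1 + 81.590 t − ½(10) t².
Solving 5.000 t² − 81.590 t − 107.1 = 0 gives t = [81.590 + √(81.590² + 4·5.000·107.1)] / 10.00 = 17.54 s.

17.54 s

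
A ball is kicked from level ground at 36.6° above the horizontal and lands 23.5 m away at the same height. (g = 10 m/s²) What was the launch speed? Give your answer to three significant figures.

15.7 m/s

On level ground, R = v₀² sin(2θ) / g, so v₀ = √(R g / sin 2θ).
sin(2 × 36.6°) = 0.9573.
v₀ = √(23.5 × 10 / 0.9573) = √245.5 = 15.7 m/s.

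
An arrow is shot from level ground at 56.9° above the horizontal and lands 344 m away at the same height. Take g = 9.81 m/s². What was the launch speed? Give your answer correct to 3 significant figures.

60.7 m/s

On level ground, R = v₀² sin(2θ) / g, so v₀ = √(R g / sin 2θ).
sin(2 × 56.9°) = 0.9150.
v₀ = √(344 × 9.81 / 0.9150) = √3688 = 60.7 m/s.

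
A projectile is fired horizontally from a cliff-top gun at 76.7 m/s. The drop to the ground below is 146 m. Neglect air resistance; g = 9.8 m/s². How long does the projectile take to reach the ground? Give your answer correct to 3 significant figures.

The horizontal speed doesn't affect the fall. With v_y0 = 0, h = ½ g t².
t = √(2 × 146 / 9.8) = √29.80 = 5.46 s.

5.46 s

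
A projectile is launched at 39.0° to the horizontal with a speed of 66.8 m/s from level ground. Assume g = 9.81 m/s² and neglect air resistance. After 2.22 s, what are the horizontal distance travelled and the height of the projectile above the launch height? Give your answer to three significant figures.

x = 115 m, y = 69.2 m

v_x = 66.8 cos 39.0° = 51.91 m/s; v_y0 = 66.8 sin 39.0° = 42.04 m/s.
x = v_x t = 51.91 × 2.22 = 115 m.
y = v_y0 t − ½ g t² = 42.04×2.22 − 4.905×2.22² = 69.2 m.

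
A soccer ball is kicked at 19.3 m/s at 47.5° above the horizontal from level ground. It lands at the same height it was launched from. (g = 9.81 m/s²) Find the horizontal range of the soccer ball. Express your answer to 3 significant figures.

37.8 m

Components: v_x = 19.3 cos 47.5° = 13.04 m/s, v_y = 19.3 sin 47.5° = 14.23 m/s.
Time of flight (same landing height): t = 2 v_y / g = 2 × 14.23 / 9.81 = 2.901 s.
Range: R = v_x · t = 13.04 × 2.901 = 37.8 m.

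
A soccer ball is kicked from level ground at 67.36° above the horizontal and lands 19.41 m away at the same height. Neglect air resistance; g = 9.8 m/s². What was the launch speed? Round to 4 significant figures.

16.36 m/s

On level ground, R = v₀² sin(2θ) / g, so v₀ = √(R g / sin 2θ).
sin(2 × 67.36°) = 0.7106.
v₀ = √(19.41 × 9.8 / 0.7106) = √267.69 = 16.36 m/s.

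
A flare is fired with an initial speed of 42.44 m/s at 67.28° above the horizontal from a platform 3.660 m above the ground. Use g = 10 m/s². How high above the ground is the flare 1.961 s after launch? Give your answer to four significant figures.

61.20 m

v_y0 = 42.44 sin 67.28° = 39.147 m/s.
y(t) = 3.660 + v_y0 t − ½ g t² = 3.660 + 39.147×1.961 − ½×10×1.961² = 61.20 m.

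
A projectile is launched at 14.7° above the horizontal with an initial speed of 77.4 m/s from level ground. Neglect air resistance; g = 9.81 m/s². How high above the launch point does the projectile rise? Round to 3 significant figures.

19.7 m

Vertical component of launch velocity: v_y = 77.4 sin 14.7° = 19.64 m/s.
At the highest point the vertical velocity is zero, so v_y² = 2 g h_max.
h_max = (19.64)² / (2 × 9.81) = 385.7 / 19.62 = 19.7 m.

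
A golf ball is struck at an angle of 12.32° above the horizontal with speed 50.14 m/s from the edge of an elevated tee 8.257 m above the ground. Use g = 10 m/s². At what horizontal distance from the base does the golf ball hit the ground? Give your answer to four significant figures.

Components: v_x = 50.14 cos 12.32° = 48.985 m/s, v_y = 50.14 sin 12.32° = 10.698 m/s.
Vertical: 0 = 8.257 + 10.698 t − ½(10) t² ⇒ 5.000 t² − 10.698 t − 8.257 = 0.
t = [10.698 + √(114.45 + 165.14)] / 10.00 = 2.7419 s.
Horizontal: R = v_x · t = 48.985 × 2.7419 = 134.3 m.

134.3 m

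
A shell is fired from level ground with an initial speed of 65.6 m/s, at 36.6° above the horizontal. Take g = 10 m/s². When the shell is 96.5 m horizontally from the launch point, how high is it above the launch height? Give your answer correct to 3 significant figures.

v_x = 65.6 cos 36.6° = 52.66 m/s, v_y0 = 65.6 sin 36.6° = 39.11 m/s.
Time to reach x = 96.5 m: t = x / v_x = 96.5 / 52.66 = 1.833 s.
y = v_y0 t − ½ g t² = 39.11×1.833 − 5.000×1.833² = 54.9 m.

54.9 m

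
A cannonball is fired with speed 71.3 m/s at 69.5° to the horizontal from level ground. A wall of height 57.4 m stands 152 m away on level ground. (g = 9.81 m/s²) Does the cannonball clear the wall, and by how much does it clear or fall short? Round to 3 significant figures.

Yes — it clears the wall by 167 m.

v_x = 71.3 cos 69.5° = 24.97 m/s; v_y0 = 71.3 sin 69.5° = 66.78 m/s.
Time to reach the wall: t = 152 / 24.97 = 6.087 s.
Height at that point: y = 66.78×6.087 − 4.905×6.087² = 224.8 m.
That is 224.8 − 57.4 = 167 m above the top of the wall, so the cannonball clears it.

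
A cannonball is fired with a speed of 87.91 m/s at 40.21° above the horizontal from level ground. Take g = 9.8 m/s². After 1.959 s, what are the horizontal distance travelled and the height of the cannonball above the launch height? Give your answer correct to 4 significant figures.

x = 131.5 m, y = 92.38 m

v_x = 87.91 cos 40.21° = 67.135 m/s; v_y0 = 87.91 sin 40.21° = 56.754 m/s.
x = v_x t = 67.135 × 1.959 = 131.5 m.
y = v_y0 t − ½ g t² = 56.754×1.959 − 4.900×1.959² = 92.38 m.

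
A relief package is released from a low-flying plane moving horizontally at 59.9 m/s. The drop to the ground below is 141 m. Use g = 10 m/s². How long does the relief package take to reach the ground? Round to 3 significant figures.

The horizontal speed doesn't affect the fall. With v_y0 = 0, h = ½ g t².
t = √(2 × 141 / 10) = √28.20 = 5.31 s.

5.31 s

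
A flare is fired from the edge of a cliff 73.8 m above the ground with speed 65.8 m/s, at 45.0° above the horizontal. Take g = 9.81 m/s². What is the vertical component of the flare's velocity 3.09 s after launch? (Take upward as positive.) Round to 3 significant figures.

Initial vertical component: v_y0 = 65.8 sin 45.0° = 46.53 m/s.
v_y(t) = v_y0 − g t = 46.53 − 9.81 × 3.09 = 16.2 m/s.

16.2 m/s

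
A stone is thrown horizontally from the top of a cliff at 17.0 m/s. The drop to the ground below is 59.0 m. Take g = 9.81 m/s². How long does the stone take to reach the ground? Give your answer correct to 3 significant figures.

The horizontal speed doesn't affect the fall. With v_y0 = 0, h = ½ g t².
t = √(2 × 59.0 / 9.81) = √12.03 = 3.47 s.

3.47 s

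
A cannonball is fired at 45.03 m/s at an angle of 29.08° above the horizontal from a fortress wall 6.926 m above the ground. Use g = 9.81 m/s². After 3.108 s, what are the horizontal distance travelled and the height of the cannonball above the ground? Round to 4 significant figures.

v_x = 45.03 cos 29.08° = 39.354 m/s; v_y0 = 45.03 sin 29.08° = 21.886 m/s.
x = v_x t = 39.354 × 3.108 = 122.3 m.
y = 6.926 + v_y0 t − ½ g t² = 27.57 m.

x = 122.3 m, y = 27.57 m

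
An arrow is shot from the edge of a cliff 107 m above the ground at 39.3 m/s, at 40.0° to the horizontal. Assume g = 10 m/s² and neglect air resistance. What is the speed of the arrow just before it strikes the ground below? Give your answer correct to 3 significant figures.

60.7 m/s

v_x = 39.3 cos 40.0° = 30.11 m/s is unchanged throughout.
For the vertical component, v_y² = v_y0² + 2 g h = (25.26)² + 2×10×107 = 2778, so |v_y| = 52.71 m/s.
Impact speed = √(v_x² + v_y²) = √(906.6 + 2778) = 60.7 m/s.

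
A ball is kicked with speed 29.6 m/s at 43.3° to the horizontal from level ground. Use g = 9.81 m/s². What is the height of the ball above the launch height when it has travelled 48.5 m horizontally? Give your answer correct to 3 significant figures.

20.8 m

v_x = 29.6 cos 43.3° = 21.54 m/s, v_y0 = 29.6 sin 43.3° = 20.30 m/s.
Time to reach x = 48.5 m: t = x / v_x = 48.5 / 21.54 = 2.252 s.
y = v_y0 t − ½ g t² = 20.30×2.252 − 4.905×2.252² = 20.8 m.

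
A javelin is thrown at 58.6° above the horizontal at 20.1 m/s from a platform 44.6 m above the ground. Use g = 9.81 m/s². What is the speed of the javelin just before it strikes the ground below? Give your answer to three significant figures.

v_x = 20.1 cos 58.6° = 10.47 m/s is unchanged throughout.
For the vertical component, v_y² = v_y0² + 2 g h = (17.16)² + 2×9.81×44.6 = 1170, so |v_y| = 34.21 m/s.
Impact speed = √(v_x² + v_y²) = √(109.6 + 1170) = 35.8 m/s.

35.8 m/s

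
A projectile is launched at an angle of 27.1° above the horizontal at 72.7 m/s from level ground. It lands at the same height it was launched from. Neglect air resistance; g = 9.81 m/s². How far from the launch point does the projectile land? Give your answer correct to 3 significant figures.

For level ground, R = v₀² sin(2θ) / g.
sin(2 × 27.1°) = sin 54.20° = 0.8111.
R = (72.7)² × 0.8111 / 9.81 = 437 m.

437 m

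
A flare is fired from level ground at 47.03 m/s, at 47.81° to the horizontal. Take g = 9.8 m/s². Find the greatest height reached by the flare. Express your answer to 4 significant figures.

Vertical component of launch velocity: v_y = 47.03 sin 47.81° = 34.846 m/s.
At the highest point the vertical velocity is zero, so v_y² = 2 g h_max.
h_max = (34.846)² / (2 × 9.8) = 1214.2 / 19.60 = 61.95 m.

61.95 m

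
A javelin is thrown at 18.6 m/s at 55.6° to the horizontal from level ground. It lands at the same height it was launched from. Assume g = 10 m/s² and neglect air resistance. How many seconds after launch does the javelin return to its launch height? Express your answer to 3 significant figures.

Vertical component: v_y = 18.6 sin 55.6° = 15.35 m/s.
For a projectile landing at launch height, time of flight is t = 2 v_y / g = 2 × 15.35 / 10 = 3.07 s.

3.07 s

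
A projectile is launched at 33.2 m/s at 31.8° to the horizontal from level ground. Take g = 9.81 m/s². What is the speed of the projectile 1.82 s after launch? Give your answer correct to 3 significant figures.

28.2 m/s

v_x = 33.2 cos 31.8° = 28.22 m/s (constant).
v_y(t) = 33.2 sin 31.8° − g t = 17.49 − 9.81 × 1.82 = -0.3642 m/s.
Speed = √(v_x² + v_y²) = √(796.4 + 0.1326) = 28.2 m/s.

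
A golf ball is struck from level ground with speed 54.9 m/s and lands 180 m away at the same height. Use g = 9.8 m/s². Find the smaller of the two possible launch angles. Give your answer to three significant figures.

17.9°

Level-ground range: R = v₀² sin(2θ)/g ⇒ sin 2θ = R g / v₀² = 180×9.8/54.9² = 0.5853.
2θ = arcsin(0.5853) = 35.82° or 180° − 35.82° = 144.18°.
So θ = 17.9° or θ = 72.1°.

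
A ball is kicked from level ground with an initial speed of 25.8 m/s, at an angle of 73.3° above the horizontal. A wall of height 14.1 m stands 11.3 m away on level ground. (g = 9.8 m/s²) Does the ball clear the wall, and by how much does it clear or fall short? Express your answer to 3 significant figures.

Yes — it clears the wall by 12.2 m.

v_x = 25.8 cos 73.3° = 7.414 m/s; v_y0 = 25.8 sin 73.3° = 24.71 m/s.
Time to reach the wall: t = 11.3 / 7.414 = 1.524 s.
Height at that point: y = 24.71×1.524 − 4.900×1.524² = 26.28 m.
That is 26.28 − 14.1 = 12.2 m above the top of the wall, so the ball clears it.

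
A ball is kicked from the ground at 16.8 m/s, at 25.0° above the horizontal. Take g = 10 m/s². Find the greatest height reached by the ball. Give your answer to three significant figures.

Vertical component of launch velocity: v_y = 16.8 sin 25.0° = 7.100 m/s.
At the highest point the vertical velocity is zero, so v_y² = 2 g h_max.
h_max = (7.100)² / (2 × 10) = 50.41 / 20.00 = 2.52 m.

2.52 m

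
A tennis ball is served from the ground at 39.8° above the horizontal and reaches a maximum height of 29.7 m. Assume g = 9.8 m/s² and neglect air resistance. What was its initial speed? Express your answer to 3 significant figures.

At maximum height v_y = 0, so (v₀ sin θ)² = 2 g H.
v₀ sin 39.8° = √(2 × 9.8 × 29.7) = 24.13 m/s.
v₀ = 24.13 / sin 39.8° = 24.13 / 0.6401 = 37.7 m/s.

37.7 m/s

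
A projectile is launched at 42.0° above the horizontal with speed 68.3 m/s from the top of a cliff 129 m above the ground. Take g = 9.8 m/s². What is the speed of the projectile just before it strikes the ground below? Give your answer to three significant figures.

84.8 m/s

v_x = 68.3 cos 42.0° = 50.76 m/s is unchanged throughout.
For the vertical component, v_y² = v_y0² + 2 g h = (45.70)² + 2×9.8×129 = 4617, so |v_y| = 67.95 m/s.
Impact speed = √(v_x² + v_y²) = √(2577 + 4617) = 84.8 m/s.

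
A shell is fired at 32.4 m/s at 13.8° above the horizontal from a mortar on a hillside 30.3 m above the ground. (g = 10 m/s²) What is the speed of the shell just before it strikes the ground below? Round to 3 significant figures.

40.7 m/s

v_x = 32.4 cos 13.8° = 31.46 m/s is unchanged throughout.
For the vertical component, v_y² = v_y0² + 2 g h = (7.728)² + 2×10×30.3 = 665.7, so |v_y| = 25.80 m/s.
Impact speed = √(v_x² + v_y²) = √(989.7 + 665.7) = 40.7 m/s.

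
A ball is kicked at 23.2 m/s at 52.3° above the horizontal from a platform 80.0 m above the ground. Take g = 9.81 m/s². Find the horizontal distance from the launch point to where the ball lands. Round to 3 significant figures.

89.7 m

Components: v_x = 23.2 cos 52.3° = 14.19 m/s, v_y = 23.2 sin 52.3° = 18.36 m/s.
Vertical: 0 = 80.0 + 18.36 t − ½(9.81) t² ⇒ 4.905 t² − 18.36 t − 80.0 = 0.
t = [18.36 + √(337.1 + 1570)] / 9.810 = 6.323 s.
Horizontal: R = v_x · t = 14.19 × 6.323 = 89.7 m.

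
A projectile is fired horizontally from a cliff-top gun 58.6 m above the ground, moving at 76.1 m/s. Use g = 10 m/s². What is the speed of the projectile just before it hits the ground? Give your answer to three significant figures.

83.4 m/s

Fall time: t = √(2 × 58.6 / 10) = 3.423 s.
At impact: v_x = 76.1 m/s (unchanged), v_y = g t = 10 × 3.423 = 34.23 m/s.
Speed = √(v_x² + v_y²) = √(5791 + 1172) = 83.4 m/s.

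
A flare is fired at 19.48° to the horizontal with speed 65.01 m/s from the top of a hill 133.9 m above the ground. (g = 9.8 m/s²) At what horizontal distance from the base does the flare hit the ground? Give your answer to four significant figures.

483.5 m

Components: v_x = 65.01 cos 19.48° = 61.289 m/s, v_y = 65.01 sin 19.48° = 21.679 m/s.
Vertical: 0 = 133.9 + 21.679 t − ½(9.8) t² ⇒ 4.900 t² − 21.679 t − 133.9 = 0.
t = [21.679 + √(469.98 + 2624.4)] / 9.800 = 7.8884 s.
Horizontal: R = v_x · t = 61.289 × 7.8884 = 483.5 m.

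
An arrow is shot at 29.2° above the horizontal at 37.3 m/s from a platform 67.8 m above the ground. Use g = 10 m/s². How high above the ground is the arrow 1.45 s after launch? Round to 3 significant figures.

83.7 m

v_y0 = 37.3 sin 29.2° = 18.20 m/s.
y(t) = 67.8 + v_y0 t − ½ g t² = 67.8 + 18.20×1.45 − ½×10×1.45² = 83.7 m.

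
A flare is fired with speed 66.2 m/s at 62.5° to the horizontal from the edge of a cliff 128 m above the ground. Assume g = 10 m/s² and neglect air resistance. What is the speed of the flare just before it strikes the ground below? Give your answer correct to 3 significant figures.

v_x = 66.2 cos 62.5° = 30.57 m/s is unchanged throughout.
For the vertical component, v_y² = v_y0² + 2 g h = (58.72)² + 2×10×128 = 6008, so |v_y| = 77.51 m/s.
Impact speed = √(v_x² + v_y²) = √(934.5 + 6008) = 83.3 m/s.

83.3 m/s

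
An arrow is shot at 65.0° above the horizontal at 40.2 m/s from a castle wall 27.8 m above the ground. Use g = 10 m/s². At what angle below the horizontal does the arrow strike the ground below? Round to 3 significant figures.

68.6°

v_x = 40.2 cos 65.0° = 16.99 m/s.
At impact |v_y| = √(v_y0² + 2 g h) = √(36.43² + 2×10×27.8) = 43.40 m/s.
Angle below horizontal = arctan(|v_y| / v_x) = arctan(43.40 / 16.99) = 68.6°.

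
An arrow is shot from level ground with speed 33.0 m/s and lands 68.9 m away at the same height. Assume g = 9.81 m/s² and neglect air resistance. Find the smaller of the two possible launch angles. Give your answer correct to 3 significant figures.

19.2°

Level-ground range: R = v₀² sin(2θ)/g ⇒ sin 2θ = R g / v₀² = 68.9×9.81/33.0² = 0.6207.
2θ = arcsin(0.6207) = 38.37° or 180° − 38.37° = 141.63°.
So θ = 19.2° or θ = 70.8°.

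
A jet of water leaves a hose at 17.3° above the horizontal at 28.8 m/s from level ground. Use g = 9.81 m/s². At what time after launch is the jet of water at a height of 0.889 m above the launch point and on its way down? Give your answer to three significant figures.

v_y0 = 28.8 sin 17.3° = 8.564 m/s.
Set y = v_y0 t − ½ g t² = 0.889: 4.905 t² − 8.564 t + 0.889 = 0.
t = [8.564 ± √(73.34 − 17.44)] / 9.81 = (8.564 ± 7.477) / 9.81, giving t = 0.111 s or t = 1.64 s.
On the way down corresponds to the larger root: t = 1.64 s.

1.64 s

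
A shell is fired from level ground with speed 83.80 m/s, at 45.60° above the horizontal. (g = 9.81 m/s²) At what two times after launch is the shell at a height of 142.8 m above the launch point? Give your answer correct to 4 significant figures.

3.251 s and 8.956 s

v_y0 = 83.80 sin 45.60° = 59.873 m/s.
Set y = v_y0 t − ½ g t² = 142.8: 4.905 t² − 59.873 t + 142.8 = 0.
t = [59.873 ± √(3584.8 − 2801.7)] / 9.81 = (59.873 ± 27.984) / 9.81, giving t = 3.251 s or t = 8.956 s.
So the shell is at 142.8 m at t = 3.251 s (rising) and t = 8.956 s (falling).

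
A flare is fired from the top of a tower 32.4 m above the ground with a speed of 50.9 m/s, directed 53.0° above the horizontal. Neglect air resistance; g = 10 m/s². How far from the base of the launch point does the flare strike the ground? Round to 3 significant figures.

271 m

Components: v_x = 50.9 cos 53.0° = 30.63 m/s, v_y = 50.9 sin 53.0° = 40.65 m/s.
Vertical: 0 = 32.4 + 40.65 t − ½(10) t² ⇒ 5.000 t² − 40.65 t − 32.4 = 0.
t = [40.65 + √(1652 + 648.0)] / 10.00 = 8.861 s.
Horizontal: R = v_x · t = 30.63 × 8.861 = 271 m.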